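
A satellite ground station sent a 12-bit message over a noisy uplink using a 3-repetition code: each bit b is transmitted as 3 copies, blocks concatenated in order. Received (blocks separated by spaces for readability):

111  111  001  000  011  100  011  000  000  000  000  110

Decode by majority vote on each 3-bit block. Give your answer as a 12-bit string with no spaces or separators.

110010100001

Block 1 (111): 3 ones → 1
Block 2 (111): 3 ones → 1
Block 3 (001): 1 one → 0
Block 4 (000): 0 ones → 0
Block 5 (011): 2 ones → 1
Block 6 (100): 1 one → 0
Block 7 (011): 2 ones → 1
Block 8 (000): 0 ones → 0
Block 9 (000): 0 ones → 0
Block 10 (000): 0 ones → 0
Block 11 (000): 0 ones → 0
Block 12 (110): 2 ones → 1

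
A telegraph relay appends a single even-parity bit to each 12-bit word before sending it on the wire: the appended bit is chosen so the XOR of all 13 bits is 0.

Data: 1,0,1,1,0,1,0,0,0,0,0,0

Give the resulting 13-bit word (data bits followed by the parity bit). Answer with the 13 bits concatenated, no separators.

1011010000000

XOR of the 12 data bits: 1⊕0⊕1⊕1⊕0⊕1⊕0⊕0⊕0⊕0⊕0⊕0 = 0
Parity bit = 0 (so all 13 bits XOR to 0).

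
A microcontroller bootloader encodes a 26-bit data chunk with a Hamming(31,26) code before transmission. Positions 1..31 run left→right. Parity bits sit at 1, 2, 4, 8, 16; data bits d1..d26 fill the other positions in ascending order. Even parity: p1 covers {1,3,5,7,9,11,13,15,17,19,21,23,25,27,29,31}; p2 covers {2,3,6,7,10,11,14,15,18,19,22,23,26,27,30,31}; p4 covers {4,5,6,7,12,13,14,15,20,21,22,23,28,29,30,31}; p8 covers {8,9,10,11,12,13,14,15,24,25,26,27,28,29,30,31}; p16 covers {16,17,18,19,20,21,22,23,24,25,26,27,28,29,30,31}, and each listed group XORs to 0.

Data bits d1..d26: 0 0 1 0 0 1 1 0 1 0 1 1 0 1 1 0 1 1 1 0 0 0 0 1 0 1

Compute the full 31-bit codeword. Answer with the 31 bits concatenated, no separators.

0000010101101010101101110000101

Place data at non-parity positions: p1 p2 0 p4 0 1 0 p8 0 1 1 0 1 0 1 p16 1 0 1 1 0 1 1 1 0 0 0 0 1 0 1
p1 (pos 1,3,5,7,9,11,13,15,17,19,21,23,25,27,29,31): XOR of data positions = 0⊕0⊕0⊕0⊕1⊕1⊕1⊕1⊕1⊕0⊕1⊕0⊕0⊕1⊕1 = 0
p2 (pos 2,3,6,7,10,11,14,15,18,19,22,23,26,27,30,31): XOR of data positions = 0⊕1⊕0⊕1⊕1⊕0⊕1⊕0⊕1⊕1⊕1⊕0⊕0⊕0⊕1 = 0
p4 (pos 4,5,6,7,12,13,14,15,20,21,22,23,28,29,30,31): XOR of data positions = 0⊕1⊕0⊕0⊕1⊕0⊕1⊕1⊕0⊕1⊕1⊕0⊕1⊕0⊕1 = 0
p8 (pos 8,9,10,11,12,13,14,15,24,25,26,27,28,29,30,31): XOR of data positions = 0⊕1⊕1⊕0⊕1⊕0⊕1⊕1⊕0⊕0⊕0⊕0⊕1⊕0⊕1 = 1
p16 (pos 16,17,18,19,20,21,22,23,24,25,26,27,28,29,30,31): XOR of data positions = 1⊕0⊕1⊕1⊕0⊕1⊕1⊕1⊕0⊕0⊕0⊕0⊕1⊕0⊕1 = 0
Codeword: 0000010101101010101101110000101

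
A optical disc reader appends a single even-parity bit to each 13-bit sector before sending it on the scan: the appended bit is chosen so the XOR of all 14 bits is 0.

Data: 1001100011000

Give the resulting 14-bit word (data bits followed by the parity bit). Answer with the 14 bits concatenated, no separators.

XOR of the 13 data bits: 1⊕0⊕0⊕1⊕1⊕0⊕0⊕0⊕1⊕1⊕0⊕0⊕0 = 1
Parity bit = 1 (so all 14 bits XOR to 0).

10011000110001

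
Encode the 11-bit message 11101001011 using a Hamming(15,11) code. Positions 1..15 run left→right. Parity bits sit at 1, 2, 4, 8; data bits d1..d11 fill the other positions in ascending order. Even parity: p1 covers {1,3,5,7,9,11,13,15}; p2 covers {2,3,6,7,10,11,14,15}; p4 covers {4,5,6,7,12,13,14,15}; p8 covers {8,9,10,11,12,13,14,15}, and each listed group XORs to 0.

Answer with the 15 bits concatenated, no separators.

001111001001011

Place data at non-parity positions: p1 p2 1 p4 1 1 0 p8 1 0 0 1 0 1 1
p1 (pos 1,3,5,7,9,11,13,15): XOR of data positions = 1⊕1⊕0⊕1⊕0⊕0⊕1 = 0
p2 (pos 2,3,6,7,10,11,14,15): XOR of data positions = 1⊕1⊕0⊕0⊕0⊕1⊕1 = 0
p4 (pos 4,5,6,7,12,13,14,15): XOR of data positions = 1⊕1⊕0⊕1⊕0⊕1⊕1 = 1
p8 (pos 8,9,10,11,12,13,14,15): XOR of data positions = 1⊕0⊕0⊕1⊕0⊕1⊕1 = 0
Codeword: 001111001001011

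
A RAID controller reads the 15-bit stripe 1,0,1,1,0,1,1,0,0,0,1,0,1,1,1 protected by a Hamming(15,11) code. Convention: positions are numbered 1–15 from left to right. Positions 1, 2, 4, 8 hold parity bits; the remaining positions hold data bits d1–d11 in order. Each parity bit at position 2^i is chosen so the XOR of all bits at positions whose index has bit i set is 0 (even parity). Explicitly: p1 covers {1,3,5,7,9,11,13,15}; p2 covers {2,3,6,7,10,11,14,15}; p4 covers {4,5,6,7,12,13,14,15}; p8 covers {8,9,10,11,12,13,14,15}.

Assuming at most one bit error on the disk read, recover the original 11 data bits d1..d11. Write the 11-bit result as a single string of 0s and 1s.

s1 (pos 1,3,5,7,9,11,13,15): 1⊕1⊕0⊕1⊕0⊕1⊕1⊕1 = 0
s2 (pos 2,3,6,7,10,11,14,15): 0⊕1⊕1⊕1⊕0⊕1⊕1⊕1 = 0
s4 (pos 4,5,6,7,12,13,14,15): 1⊕0⊕1⊕1⊕0⊕1⊕1⊕1 = 0
s8 (pos 8,9,10,11,12,13,14,15): 0⊕0⊕0⊕1⊕0⊕1⊕1⊕1 = 0
Syndrome s8…s1 = 0000 → no error.
Read data bits from positions 3,5,6,7,9,10,11,12,13,14,15: 10110010111

10110010111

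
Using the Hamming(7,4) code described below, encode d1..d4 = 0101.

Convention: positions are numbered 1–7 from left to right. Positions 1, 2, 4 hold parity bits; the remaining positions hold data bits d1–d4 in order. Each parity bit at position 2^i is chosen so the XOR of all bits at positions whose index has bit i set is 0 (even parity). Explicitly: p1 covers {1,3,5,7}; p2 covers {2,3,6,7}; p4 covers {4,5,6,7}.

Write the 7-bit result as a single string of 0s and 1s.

0100101

Place data at non-parity positions: p1 p2 0 p4 1 0 1
p1 (pos 1,3,5,7): XOR of data positions = 0⊕1⊕1 = 0
p2 (pos 2,3,6,7): XOR of data positions = 0⊕0⊕1 = 1
p4 (pos 4,5,6,7): XOR of data positions = 1⊕0⊕1 = 0
Codeword: 0100101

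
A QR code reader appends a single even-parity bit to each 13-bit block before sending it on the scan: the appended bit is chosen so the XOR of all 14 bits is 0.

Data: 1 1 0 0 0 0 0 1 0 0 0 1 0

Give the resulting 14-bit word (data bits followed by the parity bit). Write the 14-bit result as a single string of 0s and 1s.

XOR of the 13 data bits: 1⊕1⊕0⊕0⊕0⊕0⊕0⊕1⊕0⊕0⊕0⊕1⊕0 = 0
Parity bit = 0 (so all 14 bits XOR to 0).

11000001000100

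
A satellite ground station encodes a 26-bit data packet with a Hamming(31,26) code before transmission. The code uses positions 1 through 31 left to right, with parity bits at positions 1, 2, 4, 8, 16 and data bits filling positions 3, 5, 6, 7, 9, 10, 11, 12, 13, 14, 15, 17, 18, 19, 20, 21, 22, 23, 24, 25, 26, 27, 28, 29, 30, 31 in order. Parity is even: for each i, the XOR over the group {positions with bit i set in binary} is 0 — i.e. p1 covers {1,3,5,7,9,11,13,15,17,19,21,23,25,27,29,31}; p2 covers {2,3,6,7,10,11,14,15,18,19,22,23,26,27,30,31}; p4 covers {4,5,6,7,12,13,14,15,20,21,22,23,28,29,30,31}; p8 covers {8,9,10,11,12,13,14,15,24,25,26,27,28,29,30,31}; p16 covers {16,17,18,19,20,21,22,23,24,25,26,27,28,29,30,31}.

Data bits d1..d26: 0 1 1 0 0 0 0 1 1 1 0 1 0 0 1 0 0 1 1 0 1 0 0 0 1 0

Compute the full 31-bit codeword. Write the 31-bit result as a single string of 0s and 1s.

Place data at non-parity positions: p1 p2 0 p4 1 1 0 p8 0 0 0 1 1 1 0 p16 1 0 0 1 0 0 1 1 0 1 0 0 0 1 0
p1 (pos 1,3,5,7,9,11,13,15,17,19,21,23,25,27,29,31): XOR of data positions = 0⊕1⊕0⊕0⊕0⊕1⊕0⊕1⊕0⊕0⊕1⊕0⊕0⊕0⊕0 = 0
p2 (pos 2,3,6,7,10,11,14,15,18,19,22,23,26,27,30,31): XOR of data positions = 0⊕1⊕0⊕0⊕0⊕1⊕0⊕0⊕0⊕0⊕1⊕1⊕0⊕1⊕0 = 1
p4 (pos 4,5,6,7,12,13,14,15,20,21,22,23,28,29,30,31): XOR of data positions = 1⊕1⊕0⊕1⊕1⊕1⊕0⊕1⊕0⊕0⊕1⊕0⊕0⊕1⊕0 = 0
p8 (pos 8,9,10,11,12,13,14,15,24,25,26,27,28,29,30,31): XOR of data positions = 0⊕0⊕0⊕1⊕1⊕1⊕0⊕1⊕0⊕1⊕0⊕0⊕0⊕1⊕0 = 0
p16 (pos 16,17,18,19,20,21,22,23,24,25,26,27,28,29,30,31): XOR of data positions = 1⊕0⊕0⊕1⊕0⊕0⊕1⊕1⊕0⊕1⊕0⊕0⊕0⊕1⊕0 = 0
Codeword: 0100110000011100100100110100010

0100110000011100100100110100010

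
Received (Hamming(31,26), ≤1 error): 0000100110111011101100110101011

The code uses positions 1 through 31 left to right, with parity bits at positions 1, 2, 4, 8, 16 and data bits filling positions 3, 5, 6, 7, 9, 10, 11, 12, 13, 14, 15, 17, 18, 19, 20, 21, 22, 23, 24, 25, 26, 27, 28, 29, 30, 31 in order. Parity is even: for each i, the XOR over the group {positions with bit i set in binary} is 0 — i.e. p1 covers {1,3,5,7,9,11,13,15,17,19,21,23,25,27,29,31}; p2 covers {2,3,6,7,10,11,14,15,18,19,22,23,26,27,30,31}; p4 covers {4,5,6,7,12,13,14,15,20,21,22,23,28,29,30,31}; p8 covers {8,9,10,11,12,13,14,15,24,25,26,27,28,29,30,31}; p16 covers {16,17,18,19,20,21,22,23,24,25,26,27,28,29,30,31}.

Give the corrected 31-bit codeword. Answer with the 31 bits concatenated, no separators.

0000100110111001101100110101011

s1 (pos 1,3,5,7,9,11,13,15,17,19,21,23,25,27,29,31): 0⊕0⊕1⊕0⊕1⊕1⊕1⊕1⊕1⊕1⊕0⊕1⊕0⊕0⊕0⊕1 = 1
s2 (pos 2,3,6,7,10,11,14,15,18,19,22,23,26,27,30,31): 0⊕0⊕0⊕0⊕0⊕1⊕0⊕1⊕0⊕1⊕0⊕1⊕1⊕0⊕1⊕1 = 1
s4 (pos 4,5,6,7,12,13,14,15,20,21,22,23,28,29,30,31): 0⊕1⊕0⊕0⊕1⊕1⊕0⊕1⊕1⊕0⊕0⊕1⊕1⊕0⊕1⊕1 = 1
s8 (pos 8,9,10,11,12,13,14,15,24,25,26,27,28,29,30,31): 1⊕1⊕0⊕1⊕1⊕1⊕0⊕1⊕1⊕0⊕1⊕0⊕1⊕0⊕1⊕1 = 1
s16 (pos 16,17,18,19,20,21,22,23,24,25,26,27,28,29,30,31): 1⊕1⊕0⊕1⊕1⊕0⊕0⊕1⊕1⊕0⊕1⊕0⊕1⊕0⊕1⊕1 = 0
Syndrome s16…s1 = 01111 → error at position 15.
Flip position 15: 0000100110111011101100110101011 → 0000100110111001101100110101011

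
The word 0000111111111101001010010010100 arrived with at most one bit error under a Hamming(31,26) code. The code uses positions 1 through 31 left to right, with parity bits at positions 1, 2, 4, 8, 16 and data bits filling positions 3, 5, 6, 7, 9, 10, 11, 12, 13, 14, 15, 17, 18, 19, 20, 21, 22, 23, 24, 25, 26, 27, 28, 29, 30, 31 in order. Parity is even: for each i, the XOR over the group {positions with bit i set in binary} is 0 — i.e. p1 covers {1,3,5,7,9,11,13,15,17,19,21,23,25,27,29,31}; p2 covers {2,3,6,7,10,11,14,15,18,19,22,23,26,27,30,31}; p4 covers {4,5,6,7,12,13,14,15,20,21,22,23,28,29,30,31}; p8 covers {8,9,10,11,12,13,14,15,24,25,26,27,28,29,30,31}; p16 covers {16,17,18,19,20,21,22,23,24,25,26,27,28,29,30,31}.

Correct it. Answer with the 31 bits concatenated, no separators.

s1 (pos 1,3,5,7,9,11,13,15,17,19,21,23,25,27,29,31): 0⊕0⊕1⊕1⊕1⊕1⊕1⊕0⊕0⊕1⊕1⊕0⊕0⊕1⊕1⊕0 = 1
s2 (pos 2,3,6,7,10,11,14,15,18,19,22,23,26,27,30,31): 0⊕0⊕1⊕1⊕1⊕1⊕1⊕0⊕0⊕1⊕0⊕0⊕0⊕1⊕0⊕0 = 1
s4 (pos 4,5,6,7,12,13,14,15,20,21,22,23,28,29,30,31): 0⊕1⊕1⊕1⊕1⊕1⊕1⊕0⊕0⊕1⊕0⊕0⊕0⊕1⊕0⊕0 = 0
s8 (pos 8,9,10,11,12,13,14,15,24,25,26,27,28,29,30,31): 1⊕1⊕1⊕1⊕1⊕1⊕1⊕0⊕1⊕0⊕0⊕1⊕0⊕1⊕0⊕0 = 0
s16 (pos 16,17,18,19,20,21,22,23,24,25,26,27,28,29,30,31): 1⊕0⊕0⊕1⊕0⊕1⊕0⊕0⊕1⊕0⊕0⊕1⊕0⊕1⊕0⊕0 = 0
Syndrome s16…s1 = 00011 → error at position 3.
Flip position 3: 0000111111111101001010010010100 → 0010111111111101001010010010100

0010111111111101001010010010100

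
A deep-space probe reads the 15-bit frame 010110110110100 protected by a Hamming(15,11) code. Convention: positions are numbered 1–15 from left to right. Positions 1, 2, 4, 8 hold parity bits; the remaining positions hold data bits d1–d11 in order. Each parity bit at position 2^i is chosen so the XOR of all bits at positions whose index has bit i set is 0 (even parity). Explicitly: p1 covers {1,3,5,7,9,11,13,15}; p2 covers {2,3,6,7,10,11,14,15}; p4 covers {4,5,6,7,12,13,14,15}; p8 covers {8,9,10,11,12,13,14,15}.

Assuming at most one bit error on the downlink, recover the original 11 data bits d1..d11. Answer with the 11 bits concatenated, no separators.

s1 (pos 1,3,5,7,9,11,13,15): 0⊕0⊕1⊕1⊕0⊕1⊕1⊕0 = 0
s2 (pos 2,3,6,7,10,11,14,15): 1⊕0⊕0⊕1⊕1⊕1⊕0⊕0 = 0
s4 (pos 4,5,6,7,12,13,14,15): 1⊕1⊕0⊕1⊕0⊕1⊕0⊕0 = 0
s8 (pos 8,9,10,11,12,13,14,15): 1⊕0⊕1⊕1⊕0⊕1⊕0⊕0 = 0
Syndrome s8…s1 = 0000 → no error.
Read data bits from positions 3,5,6,7,9,10,11,12,13,14,15: 01010110100

01010110100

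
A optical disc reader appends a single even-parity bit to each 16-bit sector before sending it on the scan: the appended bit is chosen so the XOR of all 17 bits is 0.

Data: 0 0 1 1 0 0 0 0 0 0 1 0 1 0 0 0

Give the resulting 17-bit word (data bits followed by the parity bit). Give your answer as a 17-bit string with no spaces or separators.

00110000001010000

XOR of the 16 data bits: 0⊕0⊕1⊕1⊕0⊕0⊕0⊕0⊕0⊕0⊕1⊕0⊕1⊕0⊕0⊕0 = 0
Parity bit = 0 (so all 17 bits XOR to 0).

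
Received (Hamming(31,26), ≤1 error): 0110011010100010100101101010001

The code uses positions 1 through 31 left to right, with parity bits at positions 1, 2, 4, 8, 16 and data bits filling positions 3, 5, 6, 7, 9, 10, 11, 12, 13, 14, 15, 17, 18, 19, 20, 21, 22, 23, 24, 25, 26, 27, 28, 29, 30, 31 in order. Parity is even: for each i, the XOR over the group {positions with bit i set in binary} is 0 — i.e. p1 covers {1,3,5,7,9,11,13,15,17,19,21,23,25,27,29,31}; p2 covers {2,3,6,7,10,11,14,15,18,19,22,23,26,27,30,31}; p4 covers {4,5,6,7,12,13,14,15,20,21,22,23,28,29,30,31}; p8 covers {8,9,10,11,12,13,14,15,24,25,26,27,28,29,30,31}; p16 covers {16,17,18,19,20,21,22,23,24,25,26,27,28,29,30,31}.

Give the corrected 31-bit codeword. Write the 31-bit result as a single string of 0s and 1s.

0110011010100010100001101010001

s1 (pos 1,3,5,7,9,11,13,15,17,19,21,23,25,27,29,31): 0⊕1⊕0⊕1⊕1⊕1⊕0⊕1⊕1⊕0⊕0⊕1⊕1⊕1⊕0⊕1 = 0
s2 (pos 2,3,6,7,10,11,14,15,18,19,22,23,26,27,30,31): 1⊕1⊕1⊕1⊕0⊕1⊕0⊕1⊕0⊕0⊕1⊕1⊕0⊕1⊕0⊕1 = 0
s4 (pos 4,5,6,7,12,13,14,15,20,21,22,23,28,29,30,31): 0⊕0⊕1⊕1⊕0⊕0⊕0⊕1⊕1⊕0⊕1⊕1⊕0⊕0⊕0⊕1 = 1
s8 (pos 8,9,10,11,12,13,14,15,24,25,26,27,28,29,30,31): 0⊕1⊕0⊕1⊕0⊕0⊕0⊕1⊕0⊕1⊕0⊕1⊕0⊕0⊕0⊕1 = 0
s16 (pos 16,17,18,19,20,21,22,23,24,25,26,27,28,29,30,31): 0⊕1⊕0⊕0⊕1⊕0⊕1⊕1⊕0⊕1⊕0⊕1⊕0⊕0⊕0⊕1 = 1
Syndrome s16…s1 = 10100 → error at position 20.
Flip position 20: 0110011010100010100101101010001 → 0110011010100010100001101010001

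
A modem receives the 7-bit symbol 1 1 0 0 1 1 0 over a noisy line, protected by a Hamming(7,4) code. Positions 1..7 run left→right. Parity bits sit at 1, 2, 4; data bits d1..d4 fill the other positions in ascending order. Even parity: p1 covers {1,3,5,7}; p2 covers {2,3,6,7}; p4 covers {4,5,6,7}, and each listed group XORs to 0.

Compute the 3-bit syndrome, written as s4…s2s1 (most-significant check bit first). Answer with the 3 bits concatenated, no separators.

000

s1 (pos 1,3,5,7): 1⊕0⊕1⊕0 = 0
s2 (pos 2,3,6,7): 1⊕0⊕1⊕0 = 0
s4 (pos 4,5,6,7): 0⊕1⊕1⊕0 = 0
Syndrome s4…s1 = 000 → no error.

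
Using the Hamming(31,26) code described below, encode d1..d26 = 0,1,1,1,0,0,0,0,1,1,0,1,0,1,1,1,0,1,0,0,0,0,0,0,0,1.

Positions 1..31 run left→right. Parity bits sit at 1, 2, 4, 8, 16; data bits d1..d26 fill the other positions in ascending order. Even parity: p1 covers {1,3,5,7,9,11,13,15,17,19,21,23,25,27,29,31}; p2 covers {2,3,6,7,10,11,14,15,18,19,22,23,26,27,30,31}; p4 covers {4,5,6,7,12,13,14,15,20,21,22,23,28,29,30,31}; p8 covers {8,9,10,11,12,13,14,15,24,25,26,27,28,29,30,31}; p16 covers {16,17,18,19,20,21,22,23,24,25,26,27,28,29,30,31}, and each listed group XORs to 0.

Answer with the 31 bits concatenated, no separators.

0001111100001100101110100000001

Place data at non-parity positions: p1 p2 0 p4 1 1 1 p8 0 0 0 0 1 1 0 p16 1 0 1 1 1 0 1 0 0 0 0 0 0 0 1
p1 (pos 1,3,5,7,9,11,13,15,17,19,21,23,25,27,29,31): XOR of data positions = 0⊕1⊕1⊕0⊕0⊕1⊕0⊕1⊕1⊕1⊕1⊕0⊕0⊕0⊕1 = 0
p2 (pos 2,3,6,7,10,11,14,15,18,19,22,23,26,27,30,31): XOR of data positions = 0⊕1⊕1⊕0⊕0⊕1⊕0⊕0⊕1⊕0⊕1⊕0⊕0⊕0⊕1 = 0
p4 (pos 4,5,6,7,12,13,14,15,20,21,22,23,28,29,30,31): XOR of data positions = 1⊕1⊕1⊕0⊕1⊕1⊕0⊕1⊕1⊕0⊕1⊕0⊕0⊕0⊕1 = 1
p8 (pos 8,9,10,11,12,13,14,15,24,25,26,27,28,29,30,31): XOR of data positions = 0⊕0⊕0⊕0⊕1⊕1⊕0⊕0⊕0⊕0⊕0⊕0⊕0⊕0⊕1 = 1
p16 (pos 16,17,18,19,20,21,22,23,24,25,26,27,28,29,30,31): XOR of data positions = 1⊕0⊕1⊕1⊕1⊕0⊕1⊕0⊕0⊕0⊕0⊕0⊕0⊕0⊕1 = 0
Codeword: 0001111100001100101110100000001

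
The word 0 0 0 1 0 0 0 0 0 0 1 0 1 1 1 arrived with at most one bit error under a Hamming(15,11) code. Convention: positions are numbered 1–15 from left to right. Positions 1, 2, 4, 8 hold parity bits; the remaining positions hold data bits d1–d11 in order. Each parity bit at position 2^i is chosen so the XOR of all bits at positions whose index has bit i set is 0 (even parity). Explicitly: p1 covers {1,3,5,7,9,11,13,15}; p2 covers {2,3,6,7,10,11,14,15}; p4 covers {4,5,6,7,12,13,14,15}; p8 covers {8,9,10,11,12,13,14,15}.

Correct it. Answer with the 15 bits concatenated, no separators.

001100000010111

s1 (pos 1,3,5,7,9,11,13,15): 0⊕0⊕0⊕0⊕0⊕1⊕1⊕1 = 1
s2 (pos 2,3,6,7,10,11,14,15): 0⊕0⊕0⊕0⊕0⊕1⊕1⊕1 = 1
s4 (pos 4,5,6,7,12,13,14,15): 1⊕0⊕0⊕0⊕0⊕1⊕1⊕1 = 0
s8 (pos 8,9,10,11,12,13,14,15): 0⊕0⊕0⊕1⊕0⊕1⊕1⊕1 = 0
Syndrome s8…s1 = 0011 → error at position 3.
Flip position 3: 000100000010111 → 001100000010111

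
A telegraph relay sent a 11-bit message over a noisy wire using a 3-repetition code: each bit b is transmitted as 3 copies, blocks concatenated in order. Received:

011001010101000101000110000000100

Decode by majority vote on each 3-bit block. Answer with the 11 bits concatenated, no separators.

10010101000

Block 1 (011): 2 ones → 1
Block 2 (001): 1 one → 0
Block 3 (010): 1 one → 0
Block 4 (101): 2 ones → 1
Block 5 (000): 0 ones → 0
Block 6 (101): 2 ones → 1
Block 7 (000): 0 ones → 0
Block 8 (110): 2 ones → 1
Block 9 (000): 0 ones → 0
Block 10 (000): 0 ones → 0
Block 11 (100): 1 one → 0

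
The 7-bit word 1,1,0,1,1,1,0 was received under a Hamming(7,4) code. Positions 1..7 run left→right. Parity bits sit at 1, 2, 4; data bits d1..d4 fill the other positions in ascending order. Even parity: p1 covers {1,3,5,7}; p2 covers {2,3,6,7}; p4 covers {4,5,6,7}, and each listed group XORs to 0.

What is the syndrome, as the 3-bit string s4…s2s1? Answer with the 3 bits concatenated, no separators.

s1 (pos 1,3,5,7): 1⊕0⊕1⊕0 = 0
s2 (pos 2,3,6,7): 1⊕0⊕1⊕0 = 0
s4 (pos 4,5,6,7): 1⊕1⊕1⊕0 = 1
Syndrome s4…s1 = 100 → error at position 4.

100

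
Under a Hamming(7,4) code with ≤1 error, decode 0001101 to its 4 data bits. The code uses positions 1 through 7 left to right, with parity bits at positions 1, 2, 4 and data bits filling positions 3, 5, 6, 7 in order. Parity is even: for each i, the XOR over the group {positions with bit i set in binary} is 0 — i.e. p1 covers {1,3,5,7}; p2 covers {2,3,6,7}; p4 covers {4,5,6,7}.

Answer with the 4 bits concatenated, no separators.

s1 (pos 1,3,5,7): 0⊕0⊕1⊕1 = 0
s2 (pos 2,3,6,7): 0⊕0⊕0⊕1 = 1
s4 (pos 4,5,6,7): 1⊕1⊕0⊕1 = 1
Syndrome s4…s1 = 110 → error at position 6.
Flip position 6: 0001101 → 0001111
Read data bits from positions 3,5,6,7: 0111

0111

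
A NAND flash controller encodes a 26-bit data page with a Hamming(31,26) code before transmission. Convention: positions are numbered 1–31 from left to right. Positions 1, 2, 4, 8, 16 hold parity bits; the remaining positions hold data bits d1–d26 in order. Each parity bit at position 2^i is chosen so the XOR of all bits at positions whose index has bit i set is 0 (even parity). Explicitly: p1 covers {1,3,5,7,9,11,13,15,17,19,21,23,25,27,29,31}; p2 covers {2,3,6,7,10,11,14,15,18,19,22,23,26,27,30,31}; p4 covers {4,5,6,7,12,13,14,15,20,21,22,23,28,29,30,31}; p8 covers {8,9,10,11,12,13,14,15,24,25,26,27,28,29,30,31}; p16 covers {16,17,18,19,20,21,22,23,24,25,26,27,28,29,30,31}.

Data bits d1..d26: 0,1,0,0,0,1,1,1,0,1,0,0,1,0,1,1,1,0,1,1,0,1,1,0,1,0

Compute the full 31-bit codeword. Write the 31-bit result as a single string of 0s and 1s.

Place data at non-parity positions: p1 p2 0 p4 1 0 0 p8 0 1 1 1 0 1 0 p16 0 1 0 1 1 1 0 1 1 0 1 1 0 1 0
p1 (pos 1,3,5,7,9,11,13,15,17,19,21,23,25,27,29,31): XOR of data positions = 0⊕1⊕0⊕0⊕1⊕0⊕0⊕0⊕0⊕1⊕0⊕1⊕1⊕0⊕0 = 1
p2 (pos 2,3,6,7,10,11,14,15,18,19,22,23,26,27,30,31): XOR of data positions = 0⊕0⊕0⊕1⊕1⊕1⊕0⊕1⊕0⊕1⊕0⊕0⊕1⊕1⊕0 = 1
p4 (pos 4,5,6,7,12,13,14,15,20,21,22,23,28,29,30,31): XOR of data positions = 1⊕0⊕0⊕1⊕0⊕1⊕0⊕1⊕1⊕1⊕0⊕1⊕0⊕1⊕0 = 0
p8 (pos 8,9,10,11,12,13,14,15,24,25,26,27,28,29,30,31): XOR of data positions = 0⊕1⊕1⊕1⊕0⊕1⊕0⊕1⊕1⊕0⊕1⊕1⊕0⊕1⊕0 = 1
p16 (pos 16,17,18,19,20,21,22,23,24,25,26,27,28,29,30,31): XOR of data positions = 0⊕1⊕0⊕1⊕1⊕1⊕0⊕1⊕1⊕0⊕1⊕1⊕0⊕1⊕0 = 1
Codeword: 1100100101110101010111011011010

1100100101110101010111011011010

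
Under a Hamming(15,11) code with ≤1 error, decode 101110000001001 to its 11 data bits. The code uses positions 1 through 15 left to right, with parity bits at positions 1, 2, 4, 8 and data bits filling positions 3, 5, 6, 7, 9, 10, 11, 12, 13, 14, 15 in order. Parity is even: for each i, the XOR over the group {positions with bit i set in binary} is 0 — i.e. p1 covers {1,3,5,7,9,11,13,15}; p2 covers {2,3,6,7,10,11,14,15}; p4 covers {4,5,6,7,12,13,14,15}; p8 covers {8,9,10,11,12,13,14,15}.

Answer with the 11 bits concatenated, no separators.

11000001001

s1 (pos 1,3,5,7,9,11,13,15): 1⊕1⊕1⊕0⊕0⊕0⊕0⊕1 = 0
s2 (pos 2,3,6,7,10,11,14,15): 0⊕1⊕0⊕0⊕0⊕0⊕0⊕1 = 0
s4 (pos 4,5,6,7,12,13,14,15): 1⊕1⊕0⊕0⊕1⊕0⊕0⊕1 = 0
s8 (pos 8,9,10,11,12,13,14,15): 0⊕0⊕0⊕0⊕1⊕0⊕0⊕1 = 0
Syndrome s8…s1 = 0000 → no error.
Read data bits from positions 3,5,6,7,9,10,11,12,13,14,15: 11000001001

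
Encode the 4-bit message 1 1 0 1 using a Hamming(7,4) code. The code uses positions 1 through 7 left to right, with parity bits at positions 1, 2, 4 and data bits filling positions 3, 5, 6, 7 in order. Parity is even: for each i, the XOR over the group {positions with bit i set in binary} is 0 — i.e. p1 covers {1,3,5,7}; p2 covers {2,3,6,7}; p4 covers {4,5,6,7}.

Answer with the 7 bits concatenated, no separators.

Place data at non-parity positions: p1 p2 1 p4 1 0 1
p1 (pos 1,3,5,7): XOR of data positions = 1⊕1⊕1 = 1
p2 (pos 2,3,6,7): XOR of data positions = 1⊕0⊕1 = 0
p4 (pos 4,5,6,7): XOR of data positions = 1⊕0⊕1 = 0
Codeword: 1010101

1010101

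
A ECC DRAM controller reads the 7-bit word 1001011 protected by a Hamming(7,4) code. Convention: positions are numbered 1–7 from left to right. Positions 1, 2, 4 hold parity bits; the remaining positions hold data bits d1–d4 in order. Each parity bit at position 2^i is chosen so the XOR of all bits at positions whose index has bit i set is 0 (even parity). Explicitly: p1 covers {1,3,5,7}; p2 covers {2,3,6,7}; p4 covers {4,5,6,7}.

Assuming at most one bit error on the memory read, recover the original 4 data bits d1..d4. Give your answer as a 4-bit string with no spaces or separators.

s1 (pos 1,3,5,7): 1⊕0⊕0⊕1 = 0
s2 (pos 2,3,6,7): 0⊕0⊕1⊕1 = 0
s4 (pos 4,5,6,7): 1⊕0⊕1⊕1 = 1
Syndrome s4…s1 = 100 → error at position 4.
Flip position 4: 1001011 → 1000011
Read data bits from positions 3,5,6,7: 0011

0011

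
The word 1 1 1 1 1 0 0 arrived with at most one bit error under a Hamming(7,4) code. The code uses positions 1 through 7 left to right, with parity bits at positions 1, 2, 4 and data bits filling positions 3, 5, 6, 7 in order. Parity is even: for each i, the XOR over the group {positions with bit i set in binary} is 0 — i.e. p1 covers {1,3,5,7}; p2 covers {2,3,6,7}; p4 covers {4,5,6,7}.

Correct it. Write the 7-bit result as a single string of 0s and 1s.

0111100

s1 (pos 1,3,5,7): 1⊕1⊕1⊕0 = 1
s2 (pos 2,3,6,7): 1⊕1⊕0⊕0 = 0
s4 (pos 4,5,6,7): 1⊕1⊕0⊕0 = 0
Syndrome s4…s1 = 001 → error at position 1.
Flip position 1: 1111100 → 0111100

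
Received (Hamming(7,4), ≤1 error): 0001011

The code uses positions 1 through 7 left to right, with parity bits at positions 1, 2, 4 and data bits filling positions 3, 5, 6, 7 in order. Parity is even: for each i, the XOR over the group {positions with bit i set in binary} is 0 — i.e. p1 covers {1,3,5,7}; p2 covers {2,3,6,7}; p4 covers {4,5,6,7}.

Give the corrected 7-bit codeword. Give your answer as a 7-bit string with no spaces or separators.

0001111

s1 (pos 1,3,5,7): 0⊕0⊕0⊕1 = 1
s2 (pos 2,3,6,7): 0⊕0⊕1⊕1 = 0
s4 (pos 4,5,6,7): 1⊕0⊕1⊕1 = 1
Syndrome s4…s1 = 101 → error at position 5.
Flip position 5: 0001011 → 0001111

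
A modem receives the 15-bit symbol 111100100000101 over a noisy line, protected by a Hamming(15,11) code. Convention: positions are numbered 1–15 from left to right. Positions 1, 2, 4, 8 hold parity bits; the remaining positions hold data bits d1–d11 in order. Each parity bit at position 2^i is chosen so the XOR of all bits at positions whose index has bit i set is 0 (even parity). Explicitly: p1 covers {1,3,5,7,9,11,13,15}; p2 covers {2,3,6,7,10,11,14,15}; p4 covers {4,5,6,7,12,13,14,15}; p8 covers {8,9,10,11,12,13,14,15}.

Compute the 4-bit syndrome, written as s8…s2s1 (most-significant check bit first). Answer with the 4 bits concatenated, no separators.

0001

s1 (pos 1,3,5,7,9,11,13,15): 1⊕1⊕0⊕1⊕0⊕0⊕1⊕1 = 1
s2 (pos 2,3,6,7,10,11,14,15): 1⊕1⊕0⊕1⊕0⊕0⊕0⊕1 = 0
s4 (pos 4,5,6,7,12,13,14,15): 1⊕0⊕0⊕1⊕0⊕1⊕0⊕1 = 0
s8 (pos 8,9,10,11,12,13,14,15): 0⊕0⊕0⊕0⊕0⊕1⊕0⊕1 = 0
Syndrome s8…s1 = 0001 → error at position 1.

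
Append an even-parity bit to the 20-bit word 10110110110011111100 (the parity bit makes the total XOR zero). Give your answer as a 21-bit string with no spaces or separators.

101101101100111111001

XOR of the 20 data bits: 1⊕0⊕1⊕1⊕0⊕1⊕1⊕0⊕1⊕1⊕0⊕0⊕1⊕1⊕1⊕1⊕1⊕1⊕0⊕0 = 1
Parity bit = 1 (so all 21 bits XOR to 0).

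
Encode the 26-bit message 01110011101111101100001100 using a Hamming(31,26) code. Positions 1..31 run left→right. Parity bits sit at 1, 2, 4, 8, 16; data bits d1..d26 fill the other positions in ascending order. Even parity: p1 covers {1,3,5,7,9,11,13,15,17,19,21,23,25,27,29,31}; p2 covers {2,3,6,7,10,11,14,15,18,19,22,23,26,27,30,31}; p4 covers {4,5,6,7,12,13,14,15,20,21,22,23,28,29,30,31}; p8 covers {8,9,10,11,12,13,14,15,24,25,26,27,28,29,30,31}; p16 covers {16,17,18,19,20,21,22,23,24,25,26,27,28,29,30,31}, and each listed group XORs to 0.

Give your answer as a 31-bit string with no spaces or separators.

Place data at non-parity positions: p1 p2 0 p4 1 1 1 p8 0 0 1 1 1 0 1 p16 1 1 1 1 0 1 1 0 0 0 0 1 1 0 0
p1 (pos 1,3,5,7,9,11,13,15,17,19,21,23,25,27,29,31): XOR of data positions = 0⊕1⊕1⊕0⊕1⊕1⊕1⊕1⊕1⊕0⊕1⊕0⊕0⊕1⊕0 = 1
p2 (pos 2,3,6,7,10,11,14,15,18,19,22,23,26,27,30,31): XOR of data positions = 0⊕1⊕1⊕0⊕1⊕0⊕1⊕1⊕1⊕1⊕1⊕0⊕0⊕0⊕0 = 0
p4 (pos 4,5,6,7,12,13,14,15,20,21,22,23,28,29,30,31): XOR of data positions = 1⊕1⊕1⊕1⊕1⊕0⊕1⊕1⊕0⊕1⊕1⊕1⊕1⊕0⊕0 = 1
p8 (pos 8,9,10,11,12,13,14,15,24,25,26,27,28,29,30,31): XOR of data positions = 0⊕0⊕1⊕1⊕1⊕0⊕1⊕0⊕0⊕0⊕0⊕1⊕1⊕0⊕0 = 0
p16 (pos 16,17,18,19,20,21,22,23,24,25,26,27,28,29,30,31): XOR of data positions = 1⊕1⊕1⊕1⊕0⊕1⊕1⊕0⊕0⊕0⊕0⊕1⊕1⊕0⊕0 = 0
Codeword: 1001111000111010111101100001100

1001111000111010111101100001100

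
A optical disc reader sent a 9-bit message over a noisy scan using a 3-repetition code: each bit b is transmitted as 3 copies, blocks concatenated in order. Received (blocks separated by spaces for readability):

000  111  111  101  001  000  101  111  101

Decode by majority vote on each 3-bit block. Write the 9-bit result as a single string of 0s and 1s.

011100111

Block 1 (000): 0 ones → 0
Block 2 (111): 3 ones → 1
Block 3 (111): 3 ones → 1
Block 4 (101): 2 ones → 1
Block 5 (001): 1 one → 0
Block 6 (000): 0 ones → 0
Block 7 (101): 2 ones → 1
Block 8 (111): 3 ones → 1
Block 9 (101): 2 ones → 1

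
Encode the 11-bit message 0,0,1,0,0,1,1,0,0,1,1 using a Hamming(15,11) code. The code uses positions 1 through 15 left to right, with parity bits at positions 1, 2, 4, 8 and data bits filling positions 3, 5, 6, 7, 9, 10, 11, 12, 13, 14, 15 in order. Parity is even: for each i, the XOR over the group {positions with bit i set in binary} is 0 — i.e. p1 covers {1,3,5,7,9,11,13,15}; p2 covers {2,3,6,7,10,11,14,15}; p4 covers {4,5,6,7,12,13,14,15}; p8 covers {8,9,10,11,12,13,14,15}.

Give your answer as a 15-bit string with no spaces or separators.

Place data at non-parity positions: p1 p2 0 p4 0 1 0 p8 0 1 1 0 0 1 1
p1 (pos 1,3,5,7,9,11,13,15): XOR of data positions = 0⊕0⊕0⊕0⊕1⊕0⊕1 = 0
p2 (pos 2,3,6,7,10,11,14,15): XOR of data positions = 0⊕1⊕0⊕1⊕1⊕1⊕1 = 1
p4 (pos 4,5,6,7,12,13,14,15): XOR of data positions = 0⊕1⊕0⊕0⊕0⊕1⊕1 = 1
p8 (pos 8,9,10,11,12,13,14,15): XOR of data positions = 0⊕1⊕1⊕0⊕0⊕1⊕1 = 0
Codeword: 010101000110011

010101000110011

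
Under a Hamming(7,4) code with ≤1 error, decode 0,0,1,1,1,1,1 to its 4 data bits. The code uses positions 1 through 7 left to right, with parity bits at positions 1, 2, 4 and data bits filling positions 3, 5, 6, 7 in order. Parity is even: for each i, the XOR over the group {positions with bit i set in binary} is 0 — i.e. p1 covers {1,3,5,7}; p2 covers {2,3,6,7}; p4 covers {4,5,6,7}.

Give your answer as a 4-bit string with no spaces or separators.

s1 (pos 1,3,5,7): 0⊕1⊕1⊕1 = 1
s2 (pos 2,3,6,7): 0⊕1⊕1⊕1 = 1
s4 (pos 4,5,6,7): 1⊕1⊕1⊕1 = 0
Syndrome s4…s1 = 011 → error at position 3.
Flip position 3: 0011111 → 0001111
Read data bits from positions 3,5,6,7: 0111

0111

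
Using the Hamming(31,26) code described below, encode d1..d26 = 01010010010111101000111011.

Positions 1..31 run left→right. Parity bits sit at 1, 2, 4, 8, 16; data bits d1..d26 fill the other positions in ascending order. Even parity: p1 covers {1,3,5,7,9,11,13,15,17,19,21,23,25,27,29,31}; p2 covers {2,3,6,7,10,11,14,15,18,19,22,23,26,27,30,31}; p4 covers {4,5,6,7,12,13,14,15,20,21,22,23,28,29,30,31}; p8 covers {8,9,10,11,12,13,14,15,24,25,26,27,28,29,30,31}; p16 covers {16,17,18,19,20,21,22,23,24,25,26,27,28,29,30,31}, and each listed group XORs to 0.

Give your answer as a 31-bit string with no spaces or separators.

Place data at non-parity positions: p1 p2 0 p4 1 0 1 p8 0 0 1 0 0 1 0 p16 1 1 1 1 0 1 0 0 0 1 1 1 0 1 1
p1 (pos 1,3,5,7,9,11,13,15,17,19,21,23,25,27,29,31): XOR of data positions = 0⊕1⊕1⊕0⊕1⊕0⊕0⊕1⊕1⊕0⊕0⊕0⊕1⊕0⊕1 = 1
p2 (pos 2,3,6,7,10,11,14,15,18,19,22,23,26,27,30,31): XOR of data positions = 0⊕0⊕1⊕0⊕1⊕1⊕0⊕1⊕1⊕1⊕0⊕1⊕1⊕1⊕1 = 0
p4 (pos 4,5,6,7,12,13,14,15,20,21,22,23,28,29,30,31): XOR of data positions = 1⊕0⊕1⊕0⊕0⊕1⊕0⊕1⊕0⊕1⊕0⊕1⊕0⊕1⊕1 = 0
p8 (pos 8,9,10,11,12,13,14,15,24,25,26,27,28,29,30,31): XOR of data positions = 0⊕0⊕1⊕0⊕0⊕1⊕0⊕0⊕0⊕1⊕1⊕1⊕0⊕1⊕1 = 1
p16 (pos 16,17,18,19,20,21,22,23,24,25,26,27,28,29,30,31): XOR of data positions = 1⊕1⊕1⊕1⊕0⊕1⊕0⊕0⊕0⊕1⊕1⊕1⊕0⊕1⊕1 = 0
Codeword: 1000101100100100111101000111011

1000101100100100111101000111011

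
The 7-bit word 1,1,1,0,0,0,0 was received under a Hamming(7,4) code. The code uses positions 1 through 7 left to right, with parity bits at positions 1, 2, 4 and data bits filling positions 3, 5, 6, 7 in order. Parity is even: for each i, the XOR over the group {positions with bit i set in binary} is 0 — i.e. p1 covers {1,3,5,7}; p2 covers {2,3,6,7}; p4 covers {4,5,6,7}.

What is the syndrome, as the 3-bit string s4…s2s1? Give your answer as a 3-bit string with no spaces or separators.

s1 (pos 1,3,5,7): 1⊕1⊕0⊕0 = 0
s2 (pos 2,3,6,7): 1⊕1⊕0⊕0 = 0
s4 (pos 4,5,6,7): 0⊕0⊕0⊕0 = 0
Syndrome s4…s1 = 000 → no error.

000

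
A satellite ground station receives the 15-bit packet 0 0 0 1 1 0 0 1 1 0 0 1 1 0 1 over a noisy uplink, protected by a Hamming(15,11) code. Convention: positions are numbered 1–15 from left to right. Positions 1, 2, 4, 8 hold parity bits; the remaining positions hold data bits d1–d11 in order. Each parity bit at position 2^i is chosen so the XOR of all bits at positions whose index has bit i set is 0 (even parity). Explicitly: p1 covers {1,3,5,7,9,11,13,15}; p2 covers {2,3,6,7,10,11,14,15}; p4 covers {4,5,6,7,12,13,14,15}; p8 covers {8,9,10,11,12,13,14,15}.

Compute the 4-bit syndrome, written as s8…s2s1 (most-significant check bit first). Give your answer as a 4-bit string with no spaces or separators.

s1 (pos 1,3,5,7,9,11,13,15): 0⊕0⊕1⊕0⊕1⊕0⊕1⊕1 = 0
s2 (pos 2,3,6,7,10,11,14,15): 0⊕0⊕0⊕0⊕0⊕0⊕0⊕1 = 1
s4 (pos 4,5,6,7,12,13,14,15): 1⊕1⊕0⊕0⊕1⊕1⊕0⊕1 = 1
s8 (pos 8,9,10,11,12,13,14,15): 1⊕1⊕0⊕0⊕1⊕1⊕0⊕1 = 1
Syndrome s8…s1 = 1110 → error at position 14.

1110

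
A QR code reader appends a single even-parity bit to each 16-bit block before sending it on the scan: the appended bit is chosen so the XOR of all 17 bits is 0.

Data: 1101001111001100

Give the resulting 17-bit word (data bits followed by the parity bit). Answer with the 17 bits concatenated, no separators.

11010011110011001

XOR of the 16 data bits: 1⊕1⊕0⊕1⊕0⊕0⊕1⊕1⊕1⊕1⊕0⊕0⊕1⊕1⊕0⊕0 = 1
Parity bit = 1 (so all 17 bits XOR to 0).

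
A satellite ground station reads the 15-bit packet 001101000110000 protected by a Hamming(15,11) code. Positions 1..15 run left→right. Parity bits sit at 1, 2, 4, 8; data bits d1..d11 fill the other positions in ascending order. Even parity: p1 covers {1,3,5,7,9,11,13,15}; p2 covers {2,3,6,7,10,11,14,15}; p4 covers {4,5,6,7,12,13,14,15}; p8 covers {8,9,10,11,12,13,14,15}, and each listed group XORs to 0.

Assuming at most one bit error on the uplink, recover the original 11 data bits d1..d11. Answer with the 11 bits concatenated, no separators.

10100110000

s1 (pos 1,3,5,7,9,11,13,15): 0⊕1⊕0⊕0⊕0⊕1⊕0⊕0 = 0
s2 (pos 2,3,6,7,10,11,14,15): 0⊕1⊕1⊕0⊕1⊕1⊕0⊕0 = 0
s4 (pos 4,5,6,7,12,13,14,15): 1⊕0⊕1⊕0⊕0⊕0⊕0⊕0 = 0
s8 (pos 8,9,10,11,12,13,14,15): 0⊕0⊕1⊕1⊕0⊕0⊕0⊕0 = 0
Syndrome s8…s1 = 0000 → no error.
Read data bits from positions 3,5,6,7,9,10,11,12,13,14,15: 10100110000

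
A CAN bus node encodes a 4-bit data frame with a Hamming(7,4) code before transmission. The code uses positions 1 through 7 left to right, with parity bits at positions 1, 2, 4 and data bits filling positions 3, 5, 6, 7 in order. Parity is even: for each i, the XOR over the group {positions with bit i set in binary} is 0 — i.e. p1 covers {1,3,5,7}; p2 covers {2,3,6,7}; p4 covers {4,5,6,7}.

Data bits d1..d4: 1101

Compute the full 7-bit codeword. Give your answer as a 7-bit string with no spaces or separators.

1010101

Place data at non-parity positions: p1 p2 1 p4 1 0 1
p1 (pos 1,3,5,7): XOR of data positions = 1⊕1⊕1 = 1
p2 (pos 2,3,6,7): XOR of data positions = 1⊕0⊕1 = 0
p4 (pos 4,5,6,7): XOR of data positions = 1⊕0⊕1 = 0
Codeword: 1010101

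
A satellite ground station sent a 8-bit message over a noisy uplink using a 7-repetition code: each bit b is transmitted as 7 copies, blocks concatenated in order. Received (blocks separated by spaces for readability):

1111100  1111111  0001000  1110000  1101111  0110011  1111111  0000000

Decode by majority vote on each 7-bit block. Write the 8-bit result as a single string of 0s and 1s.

Block 1 (1111100): 5 ones → 1
Block 2 (1111111): 7 ones → 1
Block 3 (0001000): 1 one → 0
Block 4 (1110000): 3 ones → 0
Block 5 (1101111): 6 ones → 1
Block 6 (0110011): 4 ones → 1
Block 7 (1111111): 7 ones → 1
Block 8 (0000000): 0 ones → 0

11001110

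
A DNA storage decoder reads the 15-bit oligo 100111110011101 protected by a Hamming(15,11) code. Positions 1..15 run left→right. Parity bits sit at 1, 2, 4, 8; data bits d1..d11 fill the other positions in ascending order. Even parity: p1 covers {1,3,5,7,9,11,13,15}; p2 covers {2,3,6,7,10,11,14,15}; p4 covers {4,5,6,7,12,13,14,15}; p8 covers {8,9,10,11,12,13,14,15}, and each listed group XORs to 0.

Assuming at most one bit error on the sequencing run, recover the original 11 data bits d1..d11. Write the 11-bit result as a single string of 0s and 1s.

s1 (pos 1,3,5,7,9,11,13,15): 1⊕0⊕1⊕1⊕0⊕1⊕1⊕1 = 0
s2 (pos 2,3,6,7,10,11,14,15): 0⊕0⊕1⊕1⊕0⊕1⊕0⊕1 = 0
s4 (pos 4,5,6,7,12,13,14,15): 1⊕1⊕1⊕1⊕1⊕1⊕0⊕1 = 1
s8 (pos 8,9,10,11,12,13,14,15): 1⊕0⊕0⊕1⊕1⊕1⊕0⊕1 = 1
Syndrome s8…s1 = 1100 → error at position 12.
Flip position 12: 100111110011101 → 100111110010101
Read data bits from positions 3,5,6,7,9,10,11,12,13,14,15: 01110010101

01110010101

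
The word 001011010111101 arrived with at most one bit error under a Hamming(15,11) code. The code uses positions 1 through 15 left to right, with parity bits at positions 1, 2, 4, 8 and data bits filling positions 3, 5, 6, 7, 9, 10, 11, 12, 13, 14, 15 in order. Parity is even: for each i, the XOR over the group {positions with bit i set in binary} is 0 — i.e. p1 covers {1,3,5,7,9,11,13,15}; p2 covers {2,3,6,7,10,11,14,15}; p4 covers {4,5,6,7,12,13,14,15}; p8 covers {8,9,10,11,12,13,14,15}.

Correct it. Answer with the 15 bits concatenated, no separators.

s1 (pos 1,3,5,7,9,11,13,15): 0⊕1⊕1⊕0⊕0⊕1⊕1⊕1 = 1
s2 (pos 2,3,6,7,10,11,14,15): 0⊕1⊕1⊕0⊕1⊕1⊕0⊕1 = 1
s4 (pos 4,5,6,7,12,13,14,15): 0⊕1⊕1⊕0⊕1⊕1⊕0⊕1 = 1
s8 (pos 8,9,10,11,12,13,14,15): 1⊕0⊕1⊕1⊕1⊕1⊕0⊕1 = 0
Syndrome s8…s1 = 0111 → error at position 7.
Flip position 7: 001011010111101 → 001011110111101

001011110111101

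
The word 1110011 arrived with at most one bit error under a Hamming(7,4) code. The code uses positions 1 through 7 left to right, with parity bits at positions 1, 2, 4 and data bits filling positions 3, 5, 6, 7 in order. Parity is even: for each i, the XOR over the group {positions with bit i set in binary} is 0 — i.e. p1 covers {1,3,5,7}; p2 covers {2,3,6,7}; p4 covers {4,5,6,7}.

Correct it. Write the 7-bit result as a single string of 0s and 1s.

0110011

s1 (pos 1,3,5,7): 1⊕1⊕0⊕1 = 1
s2 (pos 2,3,6,7): 1⊕1⊕1⊕1 = 0
s4 (pos 4,5,6,7): 0⊕0⊕1⊕1 = 0
Syndrome s4…s1 = 001 → error at position 1.
Flip position 1: 1110011 → 0110011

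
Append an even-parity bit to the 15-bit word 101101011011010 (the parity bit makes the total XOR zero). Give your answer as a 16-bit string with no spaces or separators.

XOR of the 15 data bits: 1⊕0⊕1⊕1⊕0⊕1⊕0⊕1⊕1⊕0⊕1⊕1⊕0⊕1⊕0 = 1
Parity bit = 1 (so all 16 bits XOR to 0).

1011010110110101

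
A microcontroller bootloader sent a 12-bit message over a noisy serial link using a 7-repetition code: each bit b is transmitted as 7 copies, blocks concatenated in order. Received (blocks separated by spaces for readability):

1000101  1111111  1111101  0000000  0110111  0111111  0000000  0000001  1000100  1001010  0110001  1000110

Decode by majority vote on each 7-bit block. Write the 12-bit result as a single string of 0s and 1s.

Block 1 (1000101): 3 ones → 0
Block 2 (1111111): 7 ones → 1
Block 3 (1111101): 6 ones → 1
Block 4 (0000000): 0 ones → 0
Block 5 (0110111): 5 ones → 1
Block 6 (0111111): 6 ones → 1
Block 7 (0000000): 0 ones → 0
Block 8 (0000001): 1 one → 0
Block 9 (1000100): 2 ones → 0
Block 10 (1001010): 3 ones → 0
Block 11 (0110001): 3 ones → 0
Block 12 (1000110): 3 ones → 0

011011000000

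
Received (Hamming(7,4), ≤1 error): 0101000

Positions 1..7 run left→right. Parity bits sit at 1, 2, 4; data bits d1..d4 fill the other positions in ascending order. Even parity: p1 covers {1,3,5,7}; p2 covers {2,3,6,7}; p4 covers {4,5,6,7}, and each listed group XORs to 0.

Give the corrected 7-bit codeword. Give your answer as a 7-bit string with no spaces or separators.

s1 (pos 1,3,5,7): 0⊕0⊕0⊕0 = 0
s2 (pos 2,3,6,7): 1⊕0⊕0⊕0 = 1
s4 (pos 4,5,6,7): 1⊕0⊕0⊕0 = 1
Syndrome s4…s1 = 110 → error at position 6.
Flip position 6: 0101000 → 0101010

0101010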